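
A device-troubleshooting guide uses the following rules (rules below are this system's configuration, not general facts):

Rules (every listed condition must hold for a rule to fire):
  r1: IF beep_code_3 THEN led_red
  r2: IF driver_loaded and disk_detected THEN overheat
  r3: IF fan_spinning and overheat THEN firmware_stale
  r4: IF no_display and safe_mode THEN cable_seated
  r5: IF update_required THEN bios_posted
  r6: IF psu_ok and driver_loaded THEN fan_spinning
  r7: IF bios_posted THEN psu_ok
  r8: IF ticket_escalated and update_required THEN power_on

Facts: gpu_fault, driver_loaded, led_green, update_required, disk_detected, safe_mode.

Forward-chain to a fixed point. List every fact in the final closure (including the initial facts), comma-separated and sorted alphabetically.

bios_posted, disk_detected, driver_loaded, fan_spinning, firmware_stale, gpu_fault, led_green, overheat, psu_ok, safe_mode, update_required

Round 1 — r2, r5, derive overheat, bios_posted.
Round 2 — r7, derive psu_ok.
Round 3 — r6, derive fan_spinning.
Round 4 — r3, derive firmware_stale.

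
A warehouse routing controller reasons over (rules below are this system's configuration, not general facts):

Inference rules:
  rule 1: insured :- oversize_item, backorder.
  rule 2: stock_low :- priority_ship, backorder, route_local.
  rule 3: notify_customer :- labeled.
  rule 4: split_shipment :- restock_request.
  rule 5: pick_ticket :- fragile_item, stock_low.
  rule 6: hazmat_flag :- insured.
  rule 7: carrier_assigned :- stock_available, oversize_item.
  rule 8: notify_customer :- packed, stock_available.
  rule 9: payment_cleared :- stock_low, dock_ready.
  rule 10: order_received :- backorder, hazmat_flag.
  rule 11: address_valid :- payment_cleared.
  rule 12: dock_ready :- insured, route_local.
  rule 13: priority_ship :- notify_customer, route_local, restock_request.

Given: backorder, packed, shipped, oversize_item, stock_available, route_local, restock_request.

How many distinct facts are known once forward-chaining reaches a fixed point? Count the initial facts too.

18

[1] rule 1 [insured :- oversize_item, backorder.]; rule 4 [split_shipment :- restock_request.]; rule 7 [carrier_assigned :- stock_available, oversize_item.]; rule 8 [notify_customer :- packed, stock_available.]. ⇒ new: insured, split_shipment, carrier_assigned, notify_customer.
[2] rule 6 [hazmat_flag :- insured.]; rule 12 [dock_ready :- insured, route_local.]; rule 13 [priority_ship :- notify_customer, route_local, restock_request.]. ⇒ new: hazmat_flag, dock_ready, priority_ship.
[3] rule 2 [stock_low :- priority_ship, backorder, route_local.]; rule 10 [order_received :- backorder, hazmat_flag.]. ⇒ new: stock_low, order_received.
[4] rule 9 [payment_cleared :- stock_low, dock_ready.]. ⇒ new: payment_cleared.
[5] rule 11 [address_valid :- payment_cleared.]. ⇒ new: address_valid.
Closure: {address_valid, backorder, carrier_assigned, dock_ready, hazmat_flag, insured, notify_customer, order_received, oversize_item, packed, payment_cleared, priority_ship, restock_request, route_local, shipped, split_shipment, stock_available, stock_low} — 18 facts.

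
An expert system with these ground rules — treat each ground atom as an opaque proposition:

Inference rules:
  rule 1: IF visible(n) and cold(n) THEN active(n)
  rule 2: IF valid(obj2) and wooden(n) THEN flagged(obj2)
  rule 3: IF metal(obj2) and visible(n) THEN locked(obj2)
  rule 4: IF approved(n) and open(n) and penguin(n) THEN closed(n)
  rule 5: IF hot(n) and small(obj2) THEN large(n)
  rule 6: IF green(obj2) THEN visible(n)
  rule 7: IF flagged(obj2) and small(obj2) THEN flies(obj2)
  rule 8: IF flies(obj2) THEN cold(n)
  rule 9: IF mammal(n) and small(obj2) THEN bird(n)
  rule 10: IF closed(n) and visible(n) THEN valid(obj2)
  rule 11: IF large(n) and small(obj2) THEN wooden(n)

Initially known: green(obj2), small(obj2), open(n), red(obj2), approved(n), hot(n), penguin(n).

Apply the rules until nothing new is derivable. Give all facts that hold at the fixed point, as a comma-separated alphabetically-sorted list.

Round 1 fires rule 4, rule 5, rule 6, giving closed(n), large(n), visible(n).
Round 2 fires rule 10, rule 11, giving valid(obj2), wooden(n).
Round 3 fires rule 2, giving flagged(obj2).
Round 4 fires rule 7, giving flies(obj2).
Round 5 fires rule 8, giving cold(n).
Round 6 fires rule 1, giving active(n).

active(n), approved(n), closed(n), cold(n), flagged(obj2), flies(obj2), green(obj2), hot(n), large(n), open(n), penguin(n), red(obj2), small(obj2), valid(obj2), visible(n), wooden(n)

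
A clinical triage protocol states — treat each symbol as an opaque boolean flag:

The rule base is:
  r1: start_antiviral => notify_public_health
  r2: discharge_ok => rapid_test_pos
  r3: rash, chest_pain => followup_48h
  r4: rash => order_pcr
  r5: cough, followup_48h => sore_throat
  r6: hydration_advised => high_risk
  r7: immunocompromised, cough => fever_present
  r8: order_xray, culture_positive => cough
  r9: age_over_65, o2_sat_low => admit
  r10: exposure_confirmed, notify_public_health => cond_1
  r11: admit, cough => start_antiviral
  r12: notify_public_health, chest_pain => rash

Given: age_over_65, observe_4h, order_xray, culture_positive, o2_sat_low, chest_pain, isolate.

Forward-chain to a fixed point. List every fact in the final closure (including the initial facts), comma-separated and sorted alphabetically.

Round 1: r8 [order_xray, culture_positive => cough]; r9 [age_over_65, o2_sat_low => admit]. New: cough, admit.
Round 2: r11 [admit, cough => start_antiviral]. New: start_antiviral.
Round 3: r1 [start_antiviral => notify_public_health]. New: notify_public_health.
Round 4: r12 [notify_public_health, chest_pain => rash]. New: rash.
Round 5: r3 [rash, chest_pain => followup_48h]; r4 [rash => order_pcr]. New: followup_48h, order_pcr.
Round 6: r5 [cough, followup_48h => sore_throat]. New: sore_throat.

admit, age_over_65, chest_pain, cough, culture_positive, followup_48h, isolate, notify_public_health, o2_sat_low, observe_4h, order_pcr, order_xray, rash, sore_throat, start_antiviral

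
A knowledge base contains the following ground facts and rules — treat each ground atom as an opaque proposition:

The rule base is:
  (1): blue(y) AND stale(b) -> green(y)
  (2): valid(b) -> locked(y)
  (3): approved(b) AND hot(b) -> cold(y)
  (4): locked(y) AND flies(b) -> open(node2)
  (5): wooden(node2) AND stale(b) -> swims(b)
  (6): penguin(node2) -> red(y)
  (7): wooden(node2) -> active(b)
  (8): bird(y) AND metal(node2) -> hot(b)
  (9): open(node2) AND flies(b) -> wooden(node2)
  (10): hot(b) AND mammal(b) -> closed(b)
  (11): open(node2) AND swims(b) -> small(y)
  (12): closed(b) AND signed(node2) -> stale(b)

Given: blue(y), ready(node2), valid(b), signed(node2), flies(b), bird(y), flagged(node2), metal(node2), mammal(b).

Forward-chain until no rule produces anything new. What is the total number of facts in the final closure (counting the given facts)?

Round 1: (2) [valid(b) -> locked(y)]; (8) [bird(y) AND metal(node2) -> hot(b)]. Adds locked(y), hot(b).
Round 2: (4) [locked(y) AND flies(b) -> open(node2)]; (10) [hot(b) AND mammal(b) -> closed(b)]. Adds open(node2), closed(b).
Round 3: (9) [open(node2) AND flies(b) -> wooden(node2)]; (12) [closed(b) AND signed(node2) -> stale(b)]. Adds wooden(node2), stale(b).
Round 4: (1) [blue(y) AND stale(b) -> green(y)]; (5) [wooden(node2) AND stale(b) -> swims(b)]; (7) [wooden(node2) -> active(b)]. Adds green(y), swims(b), active(b).
Round 5: (11) [open(node2) AND swims(b) -> small(y)]. Adds small(y).
Closure: {active(b), bird(y), blue(y), closed(b), flagged(node2), flies(b), green(y), hot(b), locked(y), mammal(b), metal(node2), open(node2), ready(node2), signed(node2), small(y), stale(b), swims(b), valid(b), wooden(node2)} — 19 facts.

19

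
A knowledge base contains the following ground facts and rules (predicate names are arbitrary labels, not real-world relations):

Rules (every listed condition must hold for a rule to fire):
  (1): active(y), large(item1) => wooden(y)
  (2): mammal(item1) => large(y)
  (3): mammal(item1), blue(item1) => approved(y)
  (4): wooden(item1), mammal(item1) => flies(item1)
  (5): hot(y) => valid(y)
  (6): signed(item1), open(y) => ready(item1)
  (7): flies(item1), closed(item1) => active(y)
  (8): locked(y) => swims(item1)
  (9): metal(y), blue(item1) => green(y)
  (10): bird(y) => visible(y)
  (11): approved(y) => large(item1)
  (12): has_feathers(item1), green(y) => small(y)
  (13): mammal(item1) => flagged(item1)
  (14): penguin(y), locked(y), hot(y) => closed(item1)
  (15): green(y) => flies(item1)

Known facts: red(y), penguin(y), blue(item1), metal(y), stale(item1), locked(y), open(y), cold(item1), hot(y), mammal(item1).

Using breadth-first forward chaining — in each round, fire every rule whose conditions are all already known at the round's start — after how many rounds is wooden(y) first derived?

4

Round 1 fires (2), (3), (5), (8), (9), (13), (14), giving large(y), approved(y), valid(y), swims(item1), green(y), flagged(item1), closed(item1).
Round 2 fires (11), (15), giving large(item1), flies(item1).
Round 3 fires (7), giving active(y).
Round 4 fires (1), giving wooden(y).
wooden(y) first appears in round 4.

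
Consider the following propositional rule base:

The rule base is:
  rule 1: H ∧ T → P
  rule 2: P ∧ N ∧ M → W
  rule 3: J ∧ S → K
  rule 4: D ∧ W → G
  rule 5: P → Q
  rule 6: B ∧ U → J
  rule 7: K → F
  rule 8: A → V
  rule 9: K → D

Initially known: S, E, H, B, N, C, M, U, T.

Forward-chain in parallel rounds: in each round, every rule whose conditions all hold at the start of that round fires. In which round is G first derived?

Round 1: rule 1 [H ∧ T → P]; rule 6 [B ∧ U → J]. New: P, J.
Round 2: rule 2 [P ∧ N ∧ M → W]; rule 3 [J ∧ S → K]; rule 5 [P → Q]. New: W, K, Q.
Round 3: rule 7 [K → F]; rule 9 [K → D]. New: F, D.
Round 4: rule 4 [D ∧ W → G]. New: G.
G first appears in round 4.

4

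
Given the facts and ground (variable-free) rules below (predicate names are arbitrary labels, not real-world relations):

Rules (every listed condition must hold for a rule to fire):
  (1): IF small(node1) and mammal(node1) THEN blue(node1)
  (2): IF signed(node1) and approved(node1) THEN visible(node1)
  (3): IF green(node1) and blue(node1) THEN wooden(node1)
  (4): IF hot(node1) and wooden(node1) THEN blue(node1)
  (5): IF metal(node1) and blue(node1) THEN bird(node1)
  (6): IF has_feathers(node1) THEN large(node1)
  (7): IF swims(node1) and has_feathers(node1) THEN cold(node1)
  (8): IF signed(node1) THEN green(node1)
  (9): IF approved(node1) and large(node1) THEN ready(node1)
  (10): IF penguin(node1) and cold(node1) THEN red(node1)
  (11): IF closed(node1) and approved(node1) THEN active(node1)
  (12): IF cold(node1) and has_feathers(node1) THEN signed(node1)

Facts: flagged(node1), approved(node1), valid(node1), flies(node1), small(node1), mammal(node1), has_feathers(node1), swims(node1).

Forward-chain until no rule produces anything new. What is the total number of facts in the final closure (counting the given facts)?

16

Round 1 fires (1), (6), (7), giving blue(node1), large(node1), cold(node1).
Round 2 fires (9), (12), giving ready(node1), signed(node1).
Round 3 fires (2), (8), giving visible(node1), green(node1).
Round 4 fires (3), giving wooden(node1).
Closure: {approved(node1), blue(node1), cold(node1), flagged(node1), flies(node1), green(node1), has_feathers(node1), large(node1), mammal(node1), ready(node1), signed(node1), small(node1), swims(node1), valid(node1), visible(node1), wooden(node1)} — 16 facts.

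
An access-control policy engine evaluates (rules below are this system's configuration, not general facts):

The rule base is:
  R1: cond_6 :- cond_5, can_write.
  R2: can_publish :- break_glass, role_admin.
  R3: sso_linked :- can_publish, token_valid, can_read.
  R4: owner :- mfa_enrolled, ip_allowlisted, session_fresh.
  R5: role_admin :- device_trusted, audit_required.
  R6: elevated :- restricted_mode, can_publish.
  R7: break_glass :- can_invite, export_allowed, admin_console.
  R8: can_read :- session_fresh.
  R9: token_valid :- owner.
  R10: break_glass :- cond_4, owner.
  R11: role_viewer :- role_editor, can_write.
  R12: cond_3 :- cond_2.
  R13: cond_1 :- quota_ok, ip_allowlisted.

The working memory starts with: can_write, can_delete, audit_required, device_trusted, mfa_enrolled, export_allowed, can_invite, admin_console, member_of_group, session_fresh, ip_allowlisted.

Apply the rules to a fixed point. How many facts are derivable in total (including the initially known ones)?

18

Round 1 — R4, R5, R7, R8, derive owner, role_admin, break_glass, can_read.
Round 2 — R2, R9, derive can_publish, token_valid.
Round 3 — R3, derive sso_linked.
Closure: {admin_console, audit_required, break_glass, can_delete, can_invite, can_publish, can_read, can_write, device_trusted, export_allowed, ip_allowlisted, member_of_group, mfa_enrolled, owner, role_admin, session_fresh, sso_linked, token_valid} — 18 facts.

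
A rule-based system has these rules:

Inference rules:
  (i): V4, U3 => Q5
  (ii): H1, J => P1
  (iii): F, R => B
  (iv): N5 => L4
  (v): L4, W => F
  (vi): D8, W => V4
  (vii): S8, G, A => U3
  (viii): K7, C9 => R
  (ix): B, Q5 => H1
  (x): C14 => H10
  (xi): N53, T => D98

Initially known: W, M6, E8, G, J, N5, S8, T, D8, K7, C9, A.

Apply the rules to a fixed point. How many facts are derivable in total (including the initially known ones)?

21

Round 1: (iv) [N5 => L4]; (vi) [D8, W => V4]; (vii) [S8, G, A => U3]; (viii) [K7, C9 => R]. New: L4, V4, U3, R.
Round 2: (i) [V4, U3 => Q5]; (v) [L4, W => F]. New: Q5, F.
Round 3: (iii) [F, R => B]. New: B.
Round 4: (ix) [B, Q5 => H1]. New: H1.
Round 5: (ii) [H1, J => P1]. New: P1.
Closure: {A, B, C9, D8, E8, F, G, H1, J, K7, L4, M6, N5, P1, Q5, R, S8, T, U3, V4, W} — 21 facts.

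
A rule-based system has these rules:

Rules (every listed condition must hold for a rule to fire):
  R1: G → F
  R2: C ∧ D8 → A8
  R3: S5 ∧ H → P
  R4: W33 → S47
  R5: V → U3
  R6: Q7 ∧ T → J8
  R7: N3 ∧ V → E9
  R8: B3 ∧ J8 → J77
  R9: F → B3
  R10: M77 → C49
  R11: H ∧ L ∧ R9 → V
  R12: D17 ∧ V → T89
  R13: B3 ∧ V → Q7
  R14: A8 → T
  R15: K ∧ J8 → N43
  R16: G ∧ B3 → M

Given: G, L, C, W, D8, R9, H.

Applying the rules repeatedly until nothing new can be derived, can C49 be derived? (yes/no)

Round 1: R1 [G → F]; R2 [C ∧ D8 → A8]; R11 [H ∧ L ∧ R9 → V]. New: F, A8, V.
Round 2: R5 [V → U3]; R9 [F → B3]; R14 [A8 → T]. New: U3, B3, T.
Round 3: R13 [B3 ∧ V → Q7]; R16 [G ∧ B3 → M]. New: Q7, M.
Round 4: R6 [Q7 ∧ T → J8]. New: J8.
Round 5: R8 [B3 ∧ J8 → J77]. New: J77.
Fixed point reached. C49 is concluded only by R10; R10 needs M77 (never derived).

no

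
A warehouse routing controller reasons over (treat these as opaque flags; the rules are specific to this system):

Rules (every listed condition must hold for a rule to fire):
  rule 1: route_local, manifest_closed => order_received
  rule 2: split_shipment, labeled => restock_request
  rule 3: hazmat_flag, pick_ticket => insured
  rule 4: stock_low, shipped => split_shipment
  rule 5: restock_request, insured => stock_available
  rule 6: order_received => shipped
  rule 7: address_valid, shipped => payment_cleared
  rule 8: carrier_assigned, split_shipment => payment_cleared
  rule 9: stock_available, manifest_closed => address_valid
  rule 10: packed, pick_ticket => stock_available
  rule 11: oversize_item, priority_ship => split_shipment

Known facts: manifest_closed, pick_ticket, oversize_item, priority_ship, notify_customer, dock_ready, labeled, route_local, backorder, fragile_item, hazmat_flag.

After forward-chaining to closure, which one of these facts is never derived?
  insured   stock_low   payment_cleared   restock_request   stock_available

stock_low

Round 1 fires rule 1, rule 3, rule 11, giving order_received, insured, split_shipment.
Round 2 fires rule 2, rule 6, giving restock_request, shipped.
Round 3 fires rule 5, giving stock_available.
Round 4 fires rule 9, giving address_valid.
Round 5 fires rule 7, giving payment_cleared.
Derived: insured (round 1), payment_cleared (round 5), restock_request (round 2), stock_available (round 3). stock_low never appears in any round.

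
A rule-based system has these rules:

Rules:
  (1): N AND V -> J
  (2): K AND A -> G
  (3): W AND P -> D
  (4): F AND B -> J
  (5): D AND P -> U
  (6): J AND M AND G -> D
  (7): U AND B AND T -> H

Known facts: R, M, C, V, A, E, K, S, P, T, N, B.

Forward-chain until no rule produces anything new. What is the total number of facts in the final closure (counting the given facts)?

17

[1] (1) [N AND V -> J]; (2) [K AND A -> G]. ⇒ new: J, G.
[2] (6) [J AND M AND G -> D]. ⇒ new: D.
[3] (5) [D AND P -> U]. ⇒ new: U.
[4] (7) [U AND B AND T -> H]. ⇒ new: H.
Closure: {A, B, C, D, E, G, H, J, K, M, N, P, R, S, T, U, V} — 17 facts.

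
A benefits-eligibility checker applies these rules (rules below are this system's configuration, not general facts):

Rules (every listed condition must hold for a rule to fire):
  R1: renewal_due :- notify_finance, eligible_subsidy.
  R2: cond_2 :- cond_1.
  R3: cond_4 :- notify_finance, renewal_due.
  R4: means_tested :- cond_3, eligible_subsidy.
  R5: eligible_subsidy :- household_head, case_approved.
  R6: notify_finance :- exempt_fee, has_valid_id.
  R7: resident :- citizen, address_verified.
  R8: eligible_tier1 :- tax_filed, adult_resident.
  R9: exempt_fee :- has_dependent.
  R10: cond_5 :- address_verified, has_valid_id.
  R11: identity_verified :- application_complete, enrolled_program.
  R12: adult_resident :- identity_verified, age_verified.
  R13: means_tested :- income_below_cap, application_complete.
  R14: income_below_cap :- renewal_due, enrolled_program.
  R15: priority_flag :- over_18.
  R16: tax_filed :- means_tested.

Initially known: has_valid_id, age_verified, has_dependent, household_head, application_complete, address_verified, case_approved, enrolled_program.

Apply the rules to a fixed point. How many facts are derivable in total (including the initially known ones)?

Round 1: R5 [eligible_subsidy :- household_head, case_approved.]; R9 [exempt_fee :- has_dependent.]; R10 [cond_5 :- address_verified, has_valid_id.]; R11 [identity_verified :- application_complete, enrolled_program.]. Adds eligible_subsidy, exempt_fee, cond_5, identity_verified.
Round 2: R6 [notify_finance :- exempt_fee, has_valid_id.]; R12 [adult_resident :- identity_verified, age_verified.]. Adds notify_finance, adult_resident.
Round 3: R1 [renewal_due :- notify_finance, eligible_subsidy.]. Adds renewal_due.
Round 4: R3 [cond_4 :- notify_finance, renewal_due.]; R14 [income_below_cap :- renewal_due, enrolled_program.]. Adds cond_4, income_below_cap.
Round 5: R13 [means_tested :- income_below_cap, application_complete.]. Adds means_tested.
Round 6: R16 [tax_filed :- means_tested.]. Adds tax_filed.
Round 7: R8 [eligible_tier1 :- tax_filed, adult_resident.]. Adds eligible_tier1.
Closure: {address_verified, adult_resident, age_verified, application_complete, case_approved, cond_4, cond_5, eligible_subsidy, eligible_tier1, enrolled_program, exempt_fee, has_dependent, has_valid_id, household_head, identity_verified, income_below_cap, means_tested, notify_finance, renewal_due, tax_filed} — 20 facts.

20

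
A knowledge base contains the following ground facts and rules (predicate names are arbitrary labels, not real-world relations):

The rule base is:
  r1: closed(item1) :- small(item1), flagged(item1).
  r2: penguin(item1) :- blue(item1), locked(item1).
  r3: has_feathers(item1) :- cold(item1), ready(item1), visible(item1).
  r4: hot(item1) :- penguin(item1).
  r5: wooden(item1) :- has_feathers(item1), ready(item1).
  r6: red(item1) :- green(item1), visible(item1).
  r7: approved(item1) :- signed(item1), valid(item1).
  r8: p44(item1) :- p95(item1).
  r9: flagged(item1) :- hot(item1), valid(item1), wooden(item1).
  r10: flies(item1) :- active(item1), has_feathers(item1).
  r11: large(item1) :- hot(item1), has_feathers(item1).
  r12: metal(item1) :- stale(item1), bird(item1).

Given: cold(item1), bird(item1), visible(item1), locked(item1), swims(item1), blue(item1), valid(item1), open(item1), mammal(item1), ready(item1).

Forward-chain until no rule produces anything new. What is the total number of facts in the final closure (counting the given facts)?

16

Round 1 fires r2, r3, giving penguin(item1), has_feathers(item1).
Round 2 fires r4, r5, giving hot(item1), wooden(item1).
Round 3 fires r9, r11, giving flagged(item1), large(item1).
Closure: {bird(item1), blue(item1), cold(item1), flagged(item1), has_feathers(item1), hot(item1), large(item1), locked(item1), mammal(item1), open(item1), penguin(item1), ready(item1), swims(item1), valid(item1), visible(item1), wooden(item1)} — 16 facts.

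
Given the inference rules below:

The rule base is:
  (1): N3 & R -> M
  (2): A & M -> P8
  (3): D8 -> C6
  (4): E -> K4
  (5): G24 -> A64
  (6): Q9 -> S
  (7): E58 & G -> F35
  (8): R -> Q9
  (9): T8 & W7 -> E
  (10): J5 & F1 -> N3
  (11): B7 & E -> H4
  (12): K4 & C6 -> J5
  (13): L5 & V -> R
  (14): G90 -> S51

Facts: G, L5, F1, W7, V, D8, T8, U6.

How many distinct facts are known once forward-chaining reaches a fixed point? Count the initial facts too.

17

Round 1 fires (3), (9), (13), giving C6, E, R.
Round 2 fires (4), (8), giving K4, Q9.
Round 3 fires (6), (12), giving S, J5.
Round 4 fires (10), giving N3.
Round 5 fires (1), giving M.
Closure: {C6, D8, E, F1, G, J5, K4, L5, M, N3, Q9, R, S, T8, U6, V, W7} — 17 facts.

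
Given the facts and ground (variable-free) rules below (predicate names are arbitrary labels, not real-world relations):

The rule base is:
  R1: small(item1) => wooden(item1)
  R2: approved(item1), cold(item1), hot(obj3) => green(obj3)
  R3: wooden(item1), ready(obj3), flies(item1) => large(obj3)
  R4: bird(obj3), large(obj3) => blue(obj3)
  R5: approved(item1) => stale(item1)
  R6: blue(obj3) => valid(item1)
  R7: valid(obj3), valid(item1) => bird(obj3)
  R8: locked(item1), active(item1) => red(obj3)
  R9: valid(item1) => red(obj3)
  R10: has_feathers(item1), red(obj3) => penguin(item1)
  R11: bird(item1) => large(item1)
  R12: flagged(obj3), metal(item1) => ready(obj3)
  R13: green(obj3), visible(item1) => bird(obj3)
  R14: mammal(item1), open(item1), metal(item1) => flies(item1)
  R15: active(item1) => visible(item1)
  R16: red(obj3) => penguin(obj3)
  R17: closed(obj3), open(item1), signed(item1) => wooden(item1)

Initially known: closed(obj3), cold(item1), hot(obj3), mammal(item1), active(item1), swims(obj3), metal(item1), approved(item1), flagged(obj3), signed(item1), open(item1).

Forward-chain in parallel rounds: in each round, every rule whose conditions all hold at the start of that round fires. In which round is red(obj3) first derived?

Round 1 — R2, R5, R12, R14, R15, R17, derive green(obj3), stale(item1), ready(obj3), flies(item1), visible(item1), wooden(item1).
Round 2 — R3, R13, derive large(obj3), bird(obj3).
Round 3 — R4, derive blue(obj3).
Round 4 — R6, derive valid(item1).
Round 5 — R9, derive red(obj3).
red(obj3) first appears in round 5.

5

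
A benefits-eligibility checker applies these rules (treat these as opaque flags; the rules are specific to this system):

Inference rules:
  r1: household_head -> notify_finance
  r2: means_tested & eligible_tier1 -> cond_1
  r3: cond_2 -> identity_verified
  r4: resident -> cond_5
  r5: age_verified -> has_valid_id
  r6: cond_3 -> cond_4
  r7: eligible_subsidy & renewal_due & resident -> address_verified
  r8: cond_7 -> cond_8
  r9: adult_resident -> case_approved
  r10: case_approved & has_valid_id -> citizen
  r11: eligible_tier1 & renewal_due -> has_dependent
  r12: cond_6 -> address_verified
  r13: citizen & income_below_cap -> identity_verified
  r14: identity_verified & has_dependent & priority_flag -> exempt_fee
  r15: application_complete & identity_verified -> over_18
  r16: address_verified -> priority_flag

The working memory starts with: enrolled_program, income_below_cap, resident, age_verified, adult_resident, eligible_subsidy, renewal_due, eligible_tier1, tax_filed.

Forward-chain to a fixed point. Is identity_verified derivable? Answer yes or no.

Round 1 — r4, r5, r7, r9, r11, derive cond_5, has_valid_id, address_verified, case_approved, has_dependent.
Round 2 — r10, r16, derive citizen, priority_flag.
Round 3 — r13, derive identity_verified.
Round 4 — r14, derive exempt_fee.
identity_verified appears in round 3, so it is derivable.

yes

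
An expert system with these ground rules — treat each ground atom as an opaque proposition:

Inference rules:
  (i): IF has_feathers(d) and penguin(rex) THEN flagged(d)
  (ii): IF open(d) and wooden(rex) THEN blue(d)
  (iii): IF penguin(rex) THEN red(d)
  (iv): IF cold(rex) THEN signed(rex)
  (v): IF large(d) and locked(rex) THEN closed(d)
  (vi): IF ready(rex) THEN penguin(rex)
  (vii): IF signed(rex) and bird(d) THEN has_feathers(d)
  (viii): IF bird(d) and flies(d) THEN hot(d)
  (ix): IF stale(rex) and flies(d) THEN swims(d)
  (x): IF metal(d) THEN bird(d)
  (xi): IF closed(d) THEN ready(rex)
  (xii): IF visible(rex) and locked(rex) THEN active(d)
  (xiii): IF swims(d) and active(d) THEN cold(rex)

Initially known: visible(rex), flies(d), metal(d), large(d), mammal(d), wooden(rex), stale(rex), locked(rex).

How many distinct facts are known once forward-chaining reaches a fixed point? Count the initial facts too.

20

Round 1: (v) [IF large(d) and locked(rex) THEN closed(d)]; (ix) [IF stale(rex) and flies(d) THEN swims(d)]; (x) [IF metal(d) THEN bird(d)]; (xii) [IF visible(rex) and locked(rex) THEN active(d)]. Adds closed(d), swims(d), bird(d), active(d).
Round 2: (viii) [IF bird(d) and flies(d) THEN hot(d)]; (xi) [IF closed(d) THEN ready(rex)]; (xiii) [IF swims(d) and active(d) THEN cold(rex)]. Adds hot(d), ready(rex), cold(rex).
Round 3: (iv) [IF cold(rex) THEN signed(rex)]; (vi) [IF ready(rex) THEN penguin(rex)]. Adds signed(rex), penguin(rex).
Round 4: (iii) [IF penguin(rex) THEN red(d)]; (vii) [IF signed(rex) and bird(d) THEN has_feathers(d)]. Adds red(d), has_feathers(d).
Round 5: (i) [IF has_feathers(d) and penguin(rex) THEN flagged(d)]. Adds flagged(d).
Closure: {active(d), bird(d), closed(d), cold(rex), flagged(d), flies(d), has_feathers(d), hot(d), large(d), locked(rex), mammal(d), metal(d), penguin(rex), ready(rex), red(d), signed(rex), stale(rex), swims(d), visible(rex), wooden(rex)} — 20 facts.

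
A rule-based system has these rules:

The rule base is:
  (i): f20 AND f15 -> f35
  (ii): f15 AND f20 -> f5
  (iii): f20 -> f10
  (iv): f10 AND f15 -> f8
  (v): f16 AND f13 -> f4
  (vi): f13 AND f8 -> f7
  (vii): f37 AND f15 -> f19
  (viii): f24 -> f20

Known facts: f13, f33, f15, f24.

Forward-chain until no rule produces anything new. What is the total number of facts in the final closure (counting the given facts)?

10

Round 1 fires (viii), giving f20.
Round 2 fires (i), (ii), (iii), giving f35, f5, f10.
Round 3 fires (iv), giving f8.
Round 4 fires (vi), giving f7.
Closure: {f10, f13, f15, f20, f24, f33, f35, f5, f7, f8} — 10 facts.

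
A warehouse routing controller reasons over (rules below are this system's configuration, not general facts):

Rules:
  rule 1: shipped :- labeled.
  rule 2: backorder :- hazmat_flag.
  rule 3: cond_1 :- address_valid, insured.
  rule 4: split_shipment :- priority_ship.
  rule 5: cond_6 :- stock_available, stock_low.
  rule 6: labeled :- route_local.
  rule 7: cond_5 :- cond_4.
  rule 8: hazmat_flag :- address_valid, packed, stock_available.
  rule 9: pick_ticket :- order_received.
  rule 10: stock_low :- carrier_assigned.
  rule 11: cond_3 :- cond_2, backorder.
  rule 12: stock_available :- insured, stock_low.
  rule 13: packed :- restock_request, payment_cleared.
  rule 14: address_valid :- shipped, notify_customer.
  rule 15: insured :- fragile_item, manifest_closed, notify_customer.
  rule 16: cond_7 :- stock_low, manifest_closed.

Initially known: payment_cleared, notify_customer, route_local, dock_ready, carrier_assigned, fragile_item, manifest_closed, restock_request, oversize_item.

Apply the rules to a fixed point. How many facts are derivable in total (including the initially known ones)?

Round 1: rule 6 [labeled :- route_local.]; rule 10 [stock_low :- carrier_assigned.]; rule 13 [packed :- restock_request, payment_cleared.]; rule 15 [insured :- fragile_item, manifest_closed, notify_customer.]. Adds labeled, stock_low, packed, insured.
Round 2: rule 1 [shipped :- labeled.]; rule 12 [stock_available :- insured, stock_low.]; rule 16 [cond_7 :- stock_low, manifest_closed.]. Adds shipped, stock_available, cond_7.
Round 3: rule 5 [cond_6 :- stock_available, stock_low.]; rule 14 [address_valid :- shipped, notify_customer.]. Adds cond_6, address_valid.
Round 4: rule 3 [cond_1 :- address_valid, insured.]; rule 8 [hazmat_flag :- address_valid, packed, stock_available.]. Adds cond_1, hazmat_flag.
Round 5: rule 2 [backorder :- hazmat_flag.]. Adds backorder.
Closure: {address_valid, backorder, carrier_assigned, cond_1, cond_6, cond_7, dock_ready, fragile_item, hazmat_flag, insured, labeled, manifest_closed, notify_customer, oversize_item, packed, payment_cleared, restock_request, route_local, shipped, stock_available, stock_low} — 21 facts.

21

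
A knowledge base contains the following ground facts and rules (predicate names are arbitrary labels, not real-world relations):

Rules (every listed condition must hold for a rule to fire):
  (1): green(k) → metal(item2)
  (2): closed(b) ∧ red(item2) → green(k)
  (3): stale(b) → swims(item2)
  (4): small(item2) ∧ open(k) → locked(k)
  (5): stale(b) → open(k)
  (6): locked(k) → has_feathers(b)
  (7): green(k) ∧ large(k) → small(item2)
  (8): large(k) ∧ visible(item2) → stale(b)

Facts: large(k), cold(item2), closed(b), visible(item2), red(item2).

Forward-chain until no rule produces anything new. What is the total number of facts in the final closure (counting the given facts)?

Round 1 — (2), (8), derive green(k), stale(b).
Round 2 — (1), (3), (5), (7), derive metal(item2), swims(item2), open(k), small(item2).
Round 3 — (4), derive locked(k).
Round 4 — (6), derive has_feathers(b).
Closure: {closed(b), cold(item2), green(k), has_feathers(b), large(k), locked(k), metal(item2), open(k), red(item2), small(item2), stale(b), swims(item2), visible(item2)} — 13 facts.

13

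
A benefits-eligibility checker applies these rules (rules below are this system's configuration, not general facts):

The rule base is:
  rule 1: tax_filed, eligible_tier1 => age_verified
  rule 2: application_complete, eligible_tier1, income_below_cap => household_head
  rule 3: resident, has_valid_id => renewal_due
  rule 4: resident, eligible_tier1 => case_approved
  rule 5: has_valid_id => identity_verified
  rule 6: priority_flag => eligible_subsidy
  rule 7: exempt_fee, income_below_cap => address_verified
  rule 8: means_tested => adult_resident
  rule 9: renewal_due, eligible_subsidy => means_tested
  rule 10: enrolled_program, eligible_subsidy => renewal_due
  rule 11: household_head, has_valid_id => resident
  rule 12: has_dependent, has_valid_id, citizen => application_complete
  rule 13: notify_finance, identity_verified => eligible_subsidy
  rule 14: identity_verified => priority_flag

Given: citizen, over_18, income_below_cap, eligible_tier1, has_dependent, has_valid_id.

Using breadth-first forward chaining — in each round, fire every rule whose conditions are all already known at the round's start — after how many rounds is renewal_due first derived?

4

Round 1: rule 5 [has_valid_id => identity_verified]; rule 12 [has_dependent, has_valid_id, citizen => application_complete]. Adds identity_verified, application_complete.
Round 2: rule 2 [application_complete, eligible_tier1, income_below_cap => household_head]; rule 14 [identity_verified => priority_flag]. Adds household_head, priority_flag.
Round 3: rule 6 [priority_flag => eligible_subsidy]; rule 11 [household_head, has_valid_id => resident]. Adds eligible_subsidy, resident.
Round 4: rule 3 [resident, has_valid_id => renewal_due]; rule 4 [resident, eligible_tier1 => case_approved]. Adds renewal_due, case_approved.
renewal_due first appears in round 4.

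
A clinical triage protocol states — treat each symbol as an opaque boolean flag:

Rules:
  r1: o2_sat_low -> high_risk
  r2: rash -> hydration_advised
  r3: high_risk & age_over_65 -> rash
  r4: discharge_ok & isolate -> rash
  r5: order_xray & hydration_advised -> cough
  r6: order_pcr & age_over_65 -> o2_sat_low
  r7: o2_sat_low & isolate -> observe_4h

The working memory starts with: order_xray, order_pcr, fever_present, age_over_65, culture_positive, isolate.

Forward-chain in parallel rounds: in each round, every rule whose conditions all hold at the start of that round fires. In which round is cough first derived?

5

Round 1 — r6, derive o2_sat_low.
Round 2 — r1, r7, derive high_risk, observe_4h.
Round 3 — r3, derive rash.
Round 4 — r2, derive hydration_advised.
Round 5 — r5, derive cough.
cough first appears in round 5.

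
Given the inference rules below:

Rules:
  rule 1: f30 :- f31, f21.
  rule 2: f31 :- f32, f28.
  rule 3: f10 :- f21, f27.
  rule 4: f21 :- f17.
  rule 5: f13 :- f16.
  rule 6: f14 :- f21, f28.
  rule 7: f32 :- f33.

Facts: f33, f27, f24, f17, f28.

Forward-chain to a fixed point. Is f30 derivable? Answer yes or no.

yes

Round 1 — rule 4, rule 7, derive f21, f32.
Round 2 — rule 2, rule 3, rule 6, derive f31, f10, f14.
Round 3 — rule 1, derive f30.
f30 appears in round 3, so it is derivable.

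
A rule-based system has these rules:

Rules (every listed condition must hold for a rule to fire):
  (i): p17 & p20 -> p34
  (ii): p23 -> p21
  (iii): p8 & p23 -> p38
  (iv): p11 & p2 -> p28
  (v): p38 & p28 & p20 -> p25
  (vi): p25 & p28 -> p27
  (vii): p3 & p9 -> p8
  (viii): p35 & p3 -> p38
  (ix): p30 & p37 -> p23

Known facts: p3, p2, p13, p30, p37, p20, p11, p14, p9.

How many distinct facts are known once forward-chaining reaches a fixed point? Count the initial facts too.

[1] (iv) [p11 & p2 -> p28]; (vii) [p3 & p9 -> p8]; (ix) [p30 & p37 -> p23]. ⇒ new: p28, p8, p23.
[2] (ii) [p23 -> p21]; (iii) [p8 & p23 -> p38]. ⇒ new: p21, p38.
[3] (v) [p38 & p28 & p20 -> p25]. ⇒ new: p25.
[4] (vi) [p25 & p28 -> p27]. ⇒ new: p27.
Closure: {p11, p13, p14, p2, p20, p21, p23, p25, p27, p28, p3, p30, p37, p38, p8, p9} — 16 facts.

16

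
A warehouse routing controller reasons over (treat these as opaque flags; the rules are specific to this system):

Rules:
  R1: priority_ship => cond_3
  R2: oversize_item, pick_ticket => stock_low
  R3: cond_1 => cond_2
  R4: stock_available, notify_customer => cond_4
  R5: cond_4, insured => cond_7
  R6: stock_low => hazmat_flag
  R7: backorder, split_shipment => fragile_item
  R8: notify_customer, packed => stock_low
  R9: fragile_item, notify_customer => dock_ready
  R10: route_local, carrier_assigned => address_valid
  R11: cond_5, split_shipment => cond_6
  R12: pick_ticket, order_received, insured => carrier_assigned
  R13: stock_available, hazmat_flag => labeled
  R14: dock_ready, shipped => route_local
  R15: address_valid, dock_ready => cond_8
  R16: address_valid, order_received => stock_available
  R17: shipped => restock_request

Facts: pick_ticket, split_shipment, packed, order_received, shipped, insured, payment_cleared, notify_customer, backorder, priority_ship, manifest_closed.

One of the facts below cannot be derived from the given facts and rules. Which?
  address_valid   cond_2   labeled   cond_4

cond_2

[1] R1 [priority_ship => cond_3]; R7 [backorder, split_shipment => fragile_item]; R8 [notify_customer, packed => stock_low]; R12 [pick_ticket, order_received, insured => carrier_assigned]; R17 [shipped => restock_request]. ⇒ new: cond_3, fragile_item, stock_low, carrier_assigned, restock_request.
[2] R6 [stock_low => hazmat_flag]; R9 [fragile_item, notify_customer => dock_ready]. ⇒ new: hazmat_flag, dock_ready.
[3] R14 [dock_ready, shipped => route_local]. ⇒ new: route_local.
[4] R10 [route_local, carrier_assigned => address_valid]. ⇒ new: address_valid.
[5] R15 [address_valid, dock_ready => cond_8]; R16 [address_valid, order_received => stock_available]. ⇒ new: cond_8, stock_available.
[6] R4 [stock_available, notify_customer => cond_4]; R13 [stock_available, hazmat_flag => labeled]. ⇒ new: cond_4, labeled.
[7] R5 [cond_4, insured => cond_7]. ⇒ new: cond_7.
Derived: cond_4 (round 6), labeled (round 6), address_valid (round 4). cond_2 never appears in any round.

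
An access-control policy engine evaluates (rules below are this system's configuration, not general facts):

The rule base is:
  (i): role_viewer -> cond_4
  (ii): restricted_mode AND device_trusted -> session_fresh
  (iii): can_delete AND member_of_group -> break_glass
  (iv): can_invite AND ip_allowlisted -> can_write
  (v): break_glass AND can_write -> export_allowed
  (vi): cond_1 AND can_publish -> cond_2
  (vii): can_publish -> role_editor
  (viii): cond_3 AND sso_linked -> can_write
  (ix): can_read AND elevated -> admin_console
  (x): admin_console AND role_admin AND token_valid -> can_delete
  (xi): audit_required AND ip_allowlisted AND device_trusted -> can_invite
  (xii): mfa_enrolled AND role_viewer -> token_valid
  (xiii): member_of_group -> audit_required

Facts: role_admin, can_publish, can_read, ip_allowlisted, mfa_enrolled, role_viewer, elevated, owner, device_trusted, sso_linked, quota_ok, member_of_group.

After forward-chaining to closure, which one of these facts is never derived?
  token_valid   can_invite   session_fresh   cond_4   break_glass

Round 1 fires (i), (vii), (ix), (xii), (xiii), giving cond_4, role_editor, admin_console, token_valid, audit_required.
Round 2 fires (x), (xi), giving can_delete, can_invite.
Round 3 fires (iii), (iv), giving break_glass, can_write.
Round 4 fires (v), giving export_allowed.
Derived: token_valid (round 1), cond_4 (round 1), break_glass (round 3), can_invite (round 2). session_fresh never appears in any round.

session_fresh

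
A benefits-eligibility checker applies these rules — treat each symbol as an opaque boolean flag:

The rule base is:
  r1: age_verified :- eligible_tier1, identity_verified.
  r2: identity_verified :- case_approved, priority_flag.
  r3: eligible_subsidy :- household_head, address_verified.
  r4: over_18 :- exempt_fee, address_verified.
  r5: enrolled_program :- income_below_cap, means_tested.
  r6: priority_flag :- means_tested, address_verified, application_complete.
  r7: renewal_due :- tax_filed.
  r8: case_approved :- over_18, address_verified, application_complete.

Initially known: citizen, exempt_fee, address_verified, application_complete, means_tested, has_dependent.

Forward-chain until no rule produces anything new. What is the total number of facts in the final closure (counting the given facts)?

[1] r4 [over_18 :- exempt_fee, address_verified.]; r6 [priority_flag :- means_tested, address_verified, application_complete.]. ⇒ new: over_18, priority_flag.
[2] r8 [case_approved :- over_18, address_verified, application_complete.]. ⇒ new: case_approved.
[3] r2 [identity_verified :- case_approved, priority_flag.]. ⇒ new: identity_verified.
Closure: {address_verified, application_complete, case_approved, citizen, exempt_fee, has_dependent, identity_verified, means_tested, over_18, priority_flag} — 10 facts.

10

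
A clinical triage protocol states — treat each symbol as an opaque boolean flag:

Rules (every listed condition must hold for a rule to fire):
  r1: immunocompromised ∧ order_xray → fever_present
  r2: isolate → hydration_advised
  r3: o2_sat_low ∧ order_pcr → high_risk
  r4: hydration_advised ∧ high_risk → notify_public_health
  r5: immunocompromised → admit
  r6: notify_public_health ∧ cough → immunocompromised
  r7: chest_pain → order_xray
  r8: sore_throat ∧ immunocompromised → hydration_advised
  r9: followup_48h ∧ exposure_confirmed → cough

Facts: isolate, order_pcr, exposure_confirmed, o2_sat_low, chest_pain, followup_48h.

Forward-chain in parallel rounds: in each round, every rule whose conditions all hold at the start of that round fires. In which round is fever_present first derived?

[1] r2 [isolate → hydration_advised]; r3 [o2_sat_low ∧ order_pcr → high_risk]; r7 [chest_pain → order_xray]; r9 [followup_48h ∧ exposure_confirmed → cough]. ⇒ new: hydration_advised, high_risk, order_xray, cough.
[2] r4 [hydration_advised ∧ high_risk → notify_public_health]. ⇒ new: notify_public_health.
[3] r6 [notify_public_health ∧ cough → immunocompromised]. ⇒ new: immunocompromised.
[4] r1 [immunocompromised ∧ order_xray → fever_present]; r5 [immunocompromised → admit]. ⇒ new: fever_present, admit.
fever_present first appears in round 4.

4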